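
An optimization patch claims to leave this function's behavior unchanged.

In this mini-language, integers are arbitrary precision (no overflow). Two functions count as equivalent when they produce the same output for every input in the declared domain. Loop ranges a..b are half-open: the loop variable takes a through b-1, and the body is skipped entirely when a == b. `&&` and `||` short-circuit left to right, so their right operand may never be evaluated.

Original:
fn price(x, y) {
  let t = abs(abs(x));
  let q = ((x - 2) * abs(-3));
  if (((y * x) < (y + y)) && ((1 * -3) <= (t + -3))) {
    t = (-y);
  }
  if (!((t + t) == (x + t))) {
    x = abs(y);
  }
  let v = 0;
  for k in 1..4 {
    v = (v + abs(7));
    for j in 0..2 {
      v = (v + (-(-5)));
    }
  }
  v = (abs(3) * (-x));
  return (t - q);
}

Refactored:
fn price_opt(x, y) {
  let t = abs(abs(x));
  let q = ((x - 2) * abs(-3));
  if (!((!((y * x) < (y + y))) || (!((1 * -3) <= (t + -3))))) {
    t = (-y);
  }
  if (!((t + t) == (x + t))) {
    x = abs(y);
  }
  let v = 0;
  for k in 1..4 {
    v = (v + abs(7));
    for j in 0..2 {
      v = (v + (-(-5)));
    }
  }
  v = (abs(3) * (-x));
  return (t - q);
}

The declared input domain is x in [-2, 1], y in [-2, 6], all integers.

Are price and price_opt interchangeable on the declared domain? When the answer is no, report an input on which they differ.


This is a faithful refactor — boolean connective usage differs, but the computed results match everywhere.
One worked example (x=1, y=5) — price: t = 1; q = -3; (((y * x) < (y + y)) && ((1 * -3) <= (t + -3))) -> true; t = -5; (!((t + t) == (x + t))) -> true; x = 5; v = 0; [k=1]; v = 7; [j=0]; v = 12; [j=1]; v = 17; [k=2]; v = 24; [j=0]; v = 29; [j=1]; v = 34; [k=3]; v = 41; [j=0]; v = 46; [j=1]; v = 51; v = -15; return -2; price_opt: t = 1; q = -3; (!((!((y * x) < (y + y))) || (!((1 * -3) <= (t + -3))))) -> true; t = -5; (!((t + t) == (x + t))) -> true; x = 5; v = 0; [k=1]; v = 7; [j=0]; v = 12; [j=1]; v = 17; [k=2]; v = 24; [j=0]; v = 29; [j=1]; v = 34; [k=3]; v = 41; [j=0]; v = 46; [j=1]; v = 51; v = -15; return -2; agreement on -2.
Across all 36 domain points the two functions coincide.
verdict: equivalent


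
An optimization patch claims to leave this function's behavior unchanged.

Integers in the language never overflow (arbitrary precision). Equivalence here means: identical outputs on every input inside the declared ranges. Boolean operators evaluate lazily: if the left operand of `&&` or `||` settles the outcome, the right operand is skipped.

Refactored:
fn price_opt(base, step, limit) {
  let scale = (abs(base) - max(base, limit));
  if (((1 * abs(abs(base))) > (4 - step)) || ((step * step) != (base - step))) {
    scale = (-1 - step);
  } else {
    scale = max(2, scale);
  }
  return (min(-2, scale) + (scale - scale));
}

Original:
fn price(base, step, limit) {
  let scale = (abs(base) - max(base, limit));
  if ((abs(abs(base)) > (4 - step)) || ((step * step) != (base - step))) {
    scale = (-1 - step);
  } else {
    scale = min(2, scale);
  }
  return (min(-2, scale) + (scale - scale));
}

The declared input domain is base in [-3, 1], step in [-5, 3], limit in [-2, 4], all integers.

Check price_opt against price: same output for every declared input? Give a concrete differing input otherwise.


There is a counterexample at base=0, step=-1, limit=3: -3 on one side, -2 on the other.
price: scale = -3; ((abs(abs(base)) > (4 - step)) || ((step * step) != (base - step))) -> false; scale = -3; return -3
price_opt: scale = -3; (((1 * abs(abs(base))) > (4 - step)) || ((step * step) != (base - step))) -> false; scale = 2; return -2
verdict: not equivalent; witness: base=0, step=-1, limit=3


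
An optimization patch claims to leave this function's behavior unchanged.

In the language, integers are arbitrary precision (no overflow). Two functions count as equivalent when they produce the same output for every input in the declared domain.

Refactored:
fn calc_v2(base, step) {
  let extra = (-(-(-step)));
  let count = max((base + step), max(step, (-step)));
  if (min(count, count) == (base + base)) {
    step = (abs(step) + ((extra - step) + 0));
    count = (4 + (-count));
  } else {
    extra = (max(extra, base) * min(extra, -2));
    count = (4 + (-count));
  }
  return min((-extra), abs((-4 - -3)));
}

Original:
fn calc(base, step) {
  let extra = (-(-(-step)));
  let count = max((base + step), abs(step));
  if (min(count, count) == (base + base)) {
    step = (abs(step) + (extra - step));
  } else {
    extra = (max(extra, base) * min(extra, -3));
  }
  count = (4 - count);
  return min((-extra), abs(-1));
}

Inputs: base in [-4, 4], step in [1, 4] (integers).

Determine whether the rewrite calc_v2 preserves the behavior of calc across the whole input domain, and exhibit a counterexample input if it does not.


Not equivalent: base=-4, step=1 separates them (-3 vs -2).
calc: extra becomes -1; next count becomes 1; next (min(count, count) == (base + base)) evaluates to false; next extra becomes 3; next count becomes 3; next final value -3
calc_v2: extra becomes -1; next count becomes 1; next (min(count, count) == (base + base)) evaluates to false; next extra becomes 2; next count becomes 3; next final value -2
verdict: not equivalent; witness: base=-4, step=1


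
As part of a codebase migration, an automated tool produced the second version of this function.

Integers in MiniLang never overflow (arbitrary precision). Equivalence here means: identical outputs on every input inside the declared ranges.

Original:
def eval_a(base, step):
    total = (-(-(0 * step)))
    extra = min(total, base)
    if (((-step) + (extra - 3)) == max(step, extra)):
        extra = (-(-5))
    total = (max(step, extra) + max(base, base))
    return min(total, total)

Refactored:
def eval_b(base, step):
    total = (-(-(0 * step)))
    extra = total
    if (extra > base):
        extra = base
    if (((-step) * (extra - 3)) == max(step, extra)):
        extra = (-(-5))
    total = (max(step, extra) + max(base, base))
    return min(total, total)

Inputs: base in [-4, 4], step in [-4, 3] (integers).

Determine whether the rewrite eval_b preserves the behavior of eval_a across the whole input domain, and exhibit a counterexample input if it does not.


These are not equivalent — on base=-4, step=0 the outputs split (-4 vs 1).
eval_a: total becomes 0; next extra becomes -4; next (((-step) + (extra - 3)) == max(step, extra)) evaluates to false; next total becomes -4; next final value -4
eval_b: total becomes 0; next extra becomes 0; next (extra > base) evaluates to true; next extra becomes -4; next (((-step) * (extra - 3)) == max(step, extra)) evaluates to true; next extra becomes 5; next total becomes 1; next final value 1
verdict: not equivalent; witness: base=-4, step=0


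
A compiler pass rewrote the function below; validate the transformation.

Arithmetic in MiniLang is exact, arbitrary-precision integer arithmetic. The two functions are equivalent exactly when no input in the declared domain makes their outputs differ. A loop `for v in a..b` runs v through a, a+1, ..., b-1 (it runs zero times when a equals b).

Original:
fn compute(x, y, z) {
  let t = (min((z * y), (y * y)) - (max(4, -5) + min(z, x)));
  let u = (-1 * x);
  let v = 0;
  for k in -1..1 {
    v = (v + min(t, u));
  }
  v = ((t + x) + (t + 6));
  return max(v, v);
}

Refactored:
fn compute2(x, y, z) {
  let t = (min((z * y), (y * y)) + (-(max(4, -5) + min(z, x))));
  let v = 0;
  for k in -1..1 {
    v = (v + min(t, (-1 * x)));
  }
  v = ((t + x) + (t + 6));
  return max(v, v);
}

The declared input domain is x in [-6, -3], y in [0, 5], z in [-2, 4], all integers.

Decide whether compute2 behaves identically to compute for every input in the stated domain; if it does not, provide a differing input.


Equivalent — the differences include statement counts differ; local variable names differ; arithmetic usage differs, yet no declared input distinguishes the two.
One worked example (x=-4, y=4, z=1) — compute: t becomes 4; next u becomes 4; next v becomes 0; next at k=-1:; next v becomes 4; next at k=0:; next v becomes 8; next v becomes 10; next final value 10; compute2: t becomes 4; next v becomes 0; next at k=-1:; next v becomes 4; next at k=0:; next v becomes 8; next v becomes 10; next final value 10; agreement on 10.
An exhaustive pass over the 168 declared inputs shows identical outputs.
verdict: equivalent


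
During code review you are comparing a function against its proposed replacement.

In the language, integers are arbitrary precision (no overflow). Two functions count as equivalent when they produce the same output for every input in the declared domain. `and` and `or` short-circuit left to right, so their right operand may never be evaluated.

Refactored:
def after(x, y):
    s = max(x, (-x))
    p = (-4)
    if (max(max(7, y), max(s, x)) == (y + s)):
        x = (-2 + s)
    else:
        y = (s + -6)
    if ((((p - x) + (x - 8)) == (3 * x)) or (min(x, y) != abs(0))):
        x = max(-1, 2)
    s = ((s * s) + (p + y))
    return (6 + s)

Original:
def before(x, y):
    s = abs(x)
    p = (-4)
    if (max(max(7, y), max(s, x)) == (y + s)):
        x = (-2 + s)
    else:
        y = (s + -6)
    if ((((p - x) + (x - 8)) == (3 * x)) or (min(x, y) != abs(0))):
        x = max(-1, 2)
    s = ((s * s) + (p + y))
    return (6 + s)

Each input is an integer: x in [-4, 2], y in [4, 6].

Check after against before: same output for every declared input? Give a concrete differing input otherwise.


Reading the diff, among the changes: min/max/abs usage differs.
As a probe, take x=-4, y=6: before runs s := 4 | p := -4 | (max(max(7, y), max(s, x)) == (y + s)): false | y := -2 | ((((p - x) + (x - 8)) == (3 * x)) or (min(x, y) != abs(0))): true | x := 2 | s := 10 | result 16; after runs s := 4 | p := -4 | (max(max(7, y), max(s, x)) == (y + s)): false | y := -2 | ((((p - x) + (x - 8)) == (3 * x)) or (min(x, y) != abs(0))): true | x := 2 | s := 10 | result 16; both end at 16.
Across all 21 domain points the two functions coincide.
verdict: equivalent


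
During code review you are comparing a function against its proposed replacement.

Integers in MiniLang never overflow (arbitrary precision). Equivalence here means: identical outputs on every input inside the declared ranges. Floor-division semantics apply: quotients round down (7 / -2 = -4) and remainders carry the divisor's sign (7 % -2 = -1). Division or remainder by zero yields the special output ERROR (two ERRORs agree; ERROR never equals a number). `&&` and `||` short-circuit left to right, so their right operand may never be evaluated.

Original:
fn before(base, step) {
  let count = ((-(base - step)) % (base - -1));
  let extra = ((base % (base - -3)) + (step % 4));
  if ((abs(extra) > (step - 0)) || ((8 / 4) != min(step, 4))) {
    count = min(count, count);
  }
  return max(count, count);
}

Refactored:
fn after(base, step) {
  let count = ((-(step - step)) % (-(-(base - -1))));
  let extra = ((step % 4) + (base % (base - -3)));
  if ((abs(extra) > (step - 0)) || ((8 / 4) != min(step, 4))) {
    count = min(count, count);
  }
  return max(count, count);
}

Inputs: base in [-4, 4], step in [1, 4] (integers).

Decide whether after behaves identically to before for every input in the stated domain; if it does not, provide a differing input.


There is a counterexample at base=-4, step=1: -1 on one side, 0 on the other.
before: count := -1 | extra := 1 | ((abs(extra) > (step - 0)) || ((8 / 4) != min(step, 4))): true | count := -1 | result -1
after: count := 0 | extra := 1 | ((abs(extra) > (step - 0)) || ((8 / 4) != min(step, 4))): true | count := 0 | result 0
verdict: not equivalent; witness: base=-4, step=1


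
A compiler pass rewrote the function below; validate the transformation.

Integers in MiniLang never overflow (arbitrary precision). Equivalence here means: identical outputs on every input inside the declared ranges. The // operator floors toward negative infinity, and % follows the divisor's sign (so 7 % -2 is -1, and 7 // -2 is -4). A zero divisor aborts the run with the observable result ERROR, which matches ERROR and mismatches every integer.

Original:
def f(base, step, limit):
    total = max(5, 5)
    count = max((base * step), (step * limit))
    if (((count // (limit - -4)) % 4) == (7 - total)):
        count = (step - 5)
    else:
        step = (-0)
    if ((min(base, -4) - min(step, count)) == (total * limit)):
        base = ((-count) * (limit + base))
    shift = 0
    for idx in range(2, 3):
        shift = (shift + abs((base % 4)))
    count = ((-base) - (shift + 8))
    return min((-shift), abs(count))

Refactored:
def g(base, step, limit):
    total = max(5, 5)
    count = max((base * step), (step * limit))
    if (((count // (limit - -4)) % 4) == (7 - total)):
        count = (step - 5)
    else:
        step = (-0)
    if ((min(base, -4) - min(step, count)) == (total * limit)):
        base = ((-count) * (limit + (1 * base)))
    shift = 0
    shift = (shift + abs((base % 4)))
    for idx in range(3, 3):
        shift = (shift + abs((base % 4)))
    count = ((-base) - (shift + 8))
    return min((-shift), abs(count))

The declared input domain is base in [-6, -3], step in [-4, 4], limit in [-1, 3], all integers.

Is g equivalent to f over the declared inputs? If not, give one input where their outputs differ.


Changes here: loop structure differs, plus arithmetic usage differs, plus min/max/abs usage differs, plus constant usage differs, plus statement counts differ; the full 180-point sweep finds no disagreement.
verdict: equivalent


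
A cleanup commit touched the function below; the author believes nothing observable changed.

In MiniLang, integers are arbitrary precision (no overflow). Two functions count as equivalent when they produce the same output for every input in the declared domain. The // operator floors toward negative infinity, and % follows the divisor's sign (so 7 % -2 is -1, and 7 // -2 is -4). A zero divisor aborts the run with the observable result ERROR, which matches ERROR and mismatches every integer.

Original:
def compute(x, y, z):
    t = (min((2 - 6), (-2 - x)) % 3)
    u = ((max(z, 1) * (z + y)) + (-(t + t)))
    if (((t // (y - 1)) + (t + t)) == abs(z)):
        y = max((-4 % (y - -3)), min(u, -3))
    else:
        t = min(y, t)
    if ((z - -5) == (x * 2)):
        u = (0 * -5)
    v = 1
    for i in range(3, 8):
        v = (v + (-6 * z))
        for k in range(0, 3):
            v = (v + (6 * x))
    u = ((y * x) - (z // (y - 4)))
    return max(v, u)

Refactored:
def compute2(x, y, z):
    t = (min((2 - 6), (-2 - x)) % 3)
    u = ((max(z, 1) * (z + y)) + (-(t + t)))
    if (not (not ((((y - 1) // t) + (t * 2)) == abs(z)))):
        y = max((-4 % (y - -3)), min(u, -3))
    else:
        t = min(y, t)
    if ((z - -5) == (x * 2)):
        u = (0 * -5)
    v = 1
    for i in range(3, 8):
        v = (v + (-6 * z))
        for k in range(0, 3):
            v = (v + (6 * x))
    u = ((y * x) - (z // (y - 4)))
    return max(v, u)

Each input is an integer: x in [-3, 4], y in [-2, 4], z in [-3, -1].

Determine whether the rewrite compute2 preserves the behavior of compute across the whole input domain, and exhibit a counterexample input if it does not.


Take x=-3, y=-2, z=-3.
compute: t=2, then u=-9, then (((t // (y - 1)) + (t + t)) == abs(z)) is true, then y=0, then ((z - -5) == (x * 2)) is false, then v=1, then (i=3), then v=19, then (k=0), then v=1, then (k=1), then v=-17, then (k=2), then v=-35, then (i=4), then v=-17, then (k=0), then v=-35, then (k=1), then v=-53, then (k=2), then v=-71, then (i=5), then v=-53, then (k=0), then v=-71, then (k=1), then v=-89, then (k=2), then v=-107, then (i=6), then v=-89, then (k=0), then v=-107, then (k=1), then v=-125, then (k=2), then v=-143, then (i=7), then v=-125, then (k=0), then v=-143, then (k=1), then v=-161, then (k=2), then v=-179, then u=0, then returns 0
compute2: t=2, then u=-9, then (not (not ((((y - 1) // t) + (t * 2)) == abs(z)))) is false, then t=-2, then ((z - -5) == (x * 2)) is false, then v=1, then (i=3), then v=19, then (k=0), then v=1, then (k=1), then v=-17, then (k=2), then v=-35, then (i=4), then v=-17, then (k=0), then v=-35, then (k=1), then v=-53, then (k=2), then v=-71, then (i=5), then v=-53, then (k=0), then v=-71, then (k=1), then v=-89, then (k=2), then v=-107, then (i=6), then v=-89, then (k=0), then v=-107, then (k=1), then v=-125, then (k=2), then v=-143, then (i=7), then v=-125, then (k=0), then v=-143, then (k=1), then v=-161, then (k=2), then v=-179, then u=6, then returns 6
0 against 6: the behavior changed.
verdict: not equivalent; witness: x=-3, y=-2, z=-3


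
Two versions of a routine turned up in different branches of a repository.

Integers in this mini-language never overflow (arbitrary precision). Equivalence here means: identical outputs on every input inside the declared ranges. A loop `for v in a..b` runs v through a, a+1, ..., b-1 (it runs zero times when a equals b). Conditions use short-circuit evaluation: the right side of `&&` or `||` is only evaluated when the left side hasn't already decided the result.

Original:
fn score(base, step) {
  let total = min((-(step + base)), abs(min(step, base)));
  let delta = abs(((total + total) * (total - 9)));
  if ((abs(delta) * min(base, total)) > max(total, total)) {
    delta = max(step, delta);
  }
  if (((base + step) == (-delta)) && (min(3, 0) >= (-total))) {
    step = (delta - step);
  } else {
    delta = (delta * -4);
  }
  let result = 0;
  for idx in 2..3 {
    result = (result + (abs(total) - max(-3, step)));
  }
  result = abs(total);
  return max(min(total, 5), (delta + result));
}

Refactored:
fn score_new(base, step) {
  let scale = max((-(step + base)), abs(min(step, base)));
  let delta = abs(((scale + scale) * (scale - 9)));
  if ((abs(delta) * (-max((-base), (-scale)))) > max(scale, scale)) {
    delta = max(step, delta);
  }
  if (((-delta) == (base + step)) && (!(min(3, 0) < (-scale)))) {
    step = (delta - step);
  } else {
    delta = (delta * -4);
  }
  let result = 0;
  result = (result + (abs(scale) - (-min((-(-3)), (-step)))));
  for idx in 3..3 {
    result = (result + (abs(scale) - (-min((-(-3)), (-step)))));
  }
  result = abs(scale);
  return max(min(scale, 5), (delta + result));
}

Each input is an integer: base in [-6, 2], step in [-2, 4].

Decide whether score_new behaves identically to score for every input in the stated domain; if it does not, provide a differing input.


Not equivalent: base=-6, step=2 separates them (4 vs 5).
score: total = 4; delta = 40; ((abs(delta) * min(base, total)) > max(total, total)) -> false; (((base + step) == (-delta)) && (min(3, 0) >= (-total))) -> false; delta = -160; result = 0; [idx=2]; result = 2; result = 4; return 4
score_new: scale = 6; delta = 36; ((abs(delta) * (-max((-base), (-scale)))) > max(scale, scale)) -> false; (((-delta) == (base + step)) && (!(min(3, 0) < (-scale)))) -> false; delta = -144; result = 0; result = 4; the idx loop: no iterations; result = 6; return 5
verdict: not equivalent; witness: base=-6, step=2


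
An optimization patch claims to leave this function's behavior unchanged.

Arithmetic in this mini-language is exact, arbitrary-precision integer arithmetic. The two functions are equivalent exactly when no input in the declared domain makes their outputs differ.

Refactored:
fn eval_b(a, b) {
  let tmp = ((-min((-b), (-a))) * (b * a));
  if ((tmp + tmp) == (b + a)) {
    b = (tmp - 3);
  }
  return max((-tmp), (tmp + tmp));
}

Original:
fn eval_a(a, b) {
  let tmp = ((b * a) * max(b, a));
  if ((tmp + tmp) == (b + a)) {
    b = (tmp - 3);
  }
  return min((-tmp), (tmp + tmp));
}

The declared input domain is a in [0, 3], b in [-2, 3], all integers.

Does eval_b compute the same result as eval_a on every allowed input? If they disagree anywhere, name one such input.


Take a=1, b=-2.
eval_a: tmp becomes -2; next ((tmp + tmp) == (b + a)) evaluates to false; next final value -4
eval_b: tmp becomes -2; next ((tmp + tmp) == (b + a)) evaluates to false; next final value 2
-4 and 2 differ, so these are not the same function on this domain.
verdict: not equivalent; witness: a=1, b=-2


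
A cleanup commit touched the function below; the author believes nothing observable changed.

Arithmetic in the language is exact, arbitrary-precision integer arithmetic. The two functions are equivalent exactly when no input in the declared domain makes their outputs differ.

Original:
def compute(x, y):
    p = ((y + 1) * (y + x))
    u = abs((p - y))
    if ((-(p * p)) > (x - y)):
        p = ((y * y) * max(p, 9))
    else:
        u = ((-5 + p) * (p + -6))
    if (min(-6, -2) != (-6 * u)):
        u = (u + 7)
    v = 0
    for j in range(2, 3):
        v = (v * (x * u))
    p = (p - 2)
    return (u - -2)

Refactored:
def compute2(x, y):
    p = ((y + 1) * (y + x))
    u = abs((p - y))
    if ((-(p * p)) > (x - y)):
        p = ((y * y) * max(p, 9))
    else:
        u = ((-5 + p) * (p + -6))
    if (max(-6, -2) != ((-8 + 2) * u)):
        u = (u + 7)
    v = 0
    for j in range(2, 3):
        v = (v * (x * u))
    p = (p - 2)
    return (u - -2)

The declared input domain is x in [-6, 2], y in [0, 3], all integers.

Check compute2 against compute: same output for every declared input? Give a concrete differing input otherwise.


Take x=-1, y=1.
compute: p := 0 | u := 1 | ((-(p * p)) > (x - y)): true | p := 9 | (min(-6, -2) != (-6 * u)): false | v := 0 | iter j=2: | v := 0 | p := 7 | result 3
compute2: p := 0 | u := 1 | ((-(p * p)) > (x - y)): true | p := 9 | (max(-6, -2) != ((-8 + 2) * u)): true | u := 8 | v := 0 | iter j=2: | v := 0 | p := 7 | result 10
3 vs 10 — the two versions disagree here.
verdict: not equivalent; witness: x=-1, y=1


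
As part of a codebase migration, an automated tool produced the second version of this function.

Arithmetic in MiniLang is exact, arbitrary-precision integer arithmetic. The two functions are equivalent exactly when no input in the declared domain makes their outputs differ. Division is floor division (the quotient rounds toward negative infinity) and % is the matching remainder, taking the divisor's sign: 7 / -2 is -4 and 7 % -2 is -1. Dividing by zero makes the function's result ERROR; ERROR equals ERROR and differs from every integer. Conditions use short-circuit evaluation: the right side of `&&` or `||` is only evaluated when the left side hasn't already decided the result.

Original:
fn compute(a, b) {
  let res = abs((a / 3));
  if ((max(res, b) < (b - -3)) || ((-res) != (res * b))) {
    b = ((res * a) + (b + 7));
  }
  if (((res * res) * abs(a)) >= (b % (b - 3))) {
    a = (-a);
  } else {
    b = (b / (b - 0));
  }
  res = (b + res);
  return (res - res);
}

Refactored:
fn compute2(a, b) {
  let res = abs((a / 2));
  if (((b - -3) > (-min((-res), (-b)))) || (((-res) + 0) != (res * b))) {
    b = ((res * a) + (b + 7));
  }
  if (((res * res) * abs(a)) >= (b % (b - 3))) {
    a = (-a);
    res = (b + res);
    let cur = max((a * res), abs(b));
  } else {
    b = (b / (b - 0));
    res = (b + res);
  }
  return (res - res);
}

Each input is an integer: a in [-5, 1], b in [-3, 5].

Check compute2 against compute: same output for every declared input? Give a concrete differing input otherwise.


Try a=-3, b=-1.
compute: res := 1 | ((max(res, b) < (b - -3)) || ((-res) != (res * b))): true | b := 3 | divide-by-zero, output ERROR
compute2: res := 2 | (((b - -3) > (-min((-res), (-b)))) || (((-res) + 0) != (res * b))): false | (((res * res) * abs(a)) >= (b % (b - 3))): true | a := 3 | res := 1 | cur := 3 | result 0
ERROR != 0, so the rewrite changes behavior.
verdict: not equivalent; witness: a=-3, b=-1


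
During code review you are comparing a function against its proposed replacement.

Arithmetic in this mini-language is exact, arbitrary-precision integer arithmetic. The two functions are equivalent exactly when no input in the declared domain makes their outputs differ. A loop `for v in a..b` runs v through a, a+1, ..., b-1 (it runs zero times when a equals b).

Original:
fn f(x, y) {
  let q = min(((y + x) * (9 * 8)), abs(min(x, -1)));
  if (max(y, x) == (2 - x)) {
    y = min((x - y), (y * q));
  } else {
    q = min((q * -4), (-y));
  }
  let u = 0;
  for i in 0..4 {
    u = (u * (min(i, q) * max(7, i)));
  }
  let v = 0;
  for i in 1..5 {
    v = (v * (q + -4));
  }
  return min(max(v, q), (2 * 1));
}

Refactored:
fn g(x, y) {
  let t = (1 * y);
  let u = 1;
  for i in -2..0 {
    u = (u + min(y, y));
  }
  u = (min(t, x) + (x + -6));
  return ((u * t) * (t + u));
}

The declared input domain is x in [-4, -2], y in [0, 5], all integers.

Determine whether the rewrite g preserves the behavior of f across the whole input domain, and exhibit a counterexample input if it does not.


Take x=-4, y=1.
f: q := -216 | (max(y, x) == (2 - x)): false | q := -1 | u := 0 | iter i=0: | u := 0 | iter i=1: | u := 0 | iter i=2: | u := 0 | iter i=3: | u := 0 | v := 0 | iter i=1: | v := 0 | iter i=2: | v := 0 | iter i=3: | v := 0 | iter i=4: | v := 0 | result 0
g: t := 1 | u := 1 | iter i=-2: | u := 2 | iter i=-1: | u := 3 | u := -14 | result 182
0 against 182: the behavior changed.
verdict: not equivalent; witness: x=-4, y=1


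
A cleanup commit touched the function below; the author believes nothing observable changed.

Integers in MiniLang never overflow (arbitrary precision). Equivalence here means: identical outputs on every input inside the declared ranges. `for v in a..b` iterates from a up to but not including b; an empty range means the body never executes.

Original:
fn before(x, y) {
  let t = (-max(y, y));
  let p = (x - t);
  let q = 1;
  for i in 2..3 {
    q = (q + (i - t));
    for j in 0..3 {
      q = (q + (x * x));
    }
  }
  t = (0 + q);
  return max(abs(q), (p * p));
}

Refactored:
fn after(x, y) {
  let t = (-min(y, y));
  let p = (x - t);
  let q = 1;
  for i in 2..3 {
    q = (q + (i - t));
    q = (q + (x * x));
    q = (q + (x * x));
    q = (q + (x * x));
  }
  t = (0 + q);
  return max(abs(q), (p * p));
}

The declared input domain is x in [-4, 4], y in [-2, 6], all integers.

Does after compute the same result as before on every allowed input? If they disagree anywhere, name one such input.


Equivalent. The edit looks behavioral (`max(y, y)` became `min(y, y)`), but over these ranges it never changes the outcome.
Across all 81 domain points the two functions coincide.
Tracing x=-3, y=-1: before: t = 1; p = -4; q = 1; [i=2]; q = 2; [j=0]; q = 11; [j=1]; q = 20; [j=2]; q = 29; t = 29; return 29 | after: t = 1; p = -4; q = 1; [i=2]; q = 2; q = 11; q = 20; q = 29; t = 29; return 29 — matching result 29.
verdict: equivalent


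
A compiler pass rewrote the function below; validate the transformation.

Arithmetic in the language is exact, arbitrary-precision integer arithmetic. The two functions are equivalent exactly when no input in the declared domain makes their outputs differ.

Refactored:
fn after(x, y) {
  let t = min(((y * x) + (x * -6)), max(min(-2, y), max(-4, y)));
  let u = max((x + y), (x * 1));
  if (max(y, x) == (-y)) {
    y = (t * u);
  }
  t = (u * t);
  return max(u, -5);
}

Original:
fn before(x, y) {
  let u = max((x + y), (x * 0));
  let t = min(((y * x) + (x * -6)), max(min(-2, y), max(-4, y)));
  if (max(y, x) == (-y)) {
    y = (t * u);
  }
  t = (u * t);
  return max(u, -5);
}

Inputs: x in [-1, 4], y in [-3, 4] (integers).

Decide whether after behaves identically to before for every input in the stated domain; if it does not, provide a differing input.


Not equivalent: x=-1, y=-3 separates them (0 vs -1).
before: u = 0; t = -3; (max(y, x) == (-y)) -> false; t = 0; return 0
after: t = -3; u = -1; (max(y, x) == (-y)) -> false; t = 3; return -1
verdict: not equivalent; witness: x=-1, y=-3


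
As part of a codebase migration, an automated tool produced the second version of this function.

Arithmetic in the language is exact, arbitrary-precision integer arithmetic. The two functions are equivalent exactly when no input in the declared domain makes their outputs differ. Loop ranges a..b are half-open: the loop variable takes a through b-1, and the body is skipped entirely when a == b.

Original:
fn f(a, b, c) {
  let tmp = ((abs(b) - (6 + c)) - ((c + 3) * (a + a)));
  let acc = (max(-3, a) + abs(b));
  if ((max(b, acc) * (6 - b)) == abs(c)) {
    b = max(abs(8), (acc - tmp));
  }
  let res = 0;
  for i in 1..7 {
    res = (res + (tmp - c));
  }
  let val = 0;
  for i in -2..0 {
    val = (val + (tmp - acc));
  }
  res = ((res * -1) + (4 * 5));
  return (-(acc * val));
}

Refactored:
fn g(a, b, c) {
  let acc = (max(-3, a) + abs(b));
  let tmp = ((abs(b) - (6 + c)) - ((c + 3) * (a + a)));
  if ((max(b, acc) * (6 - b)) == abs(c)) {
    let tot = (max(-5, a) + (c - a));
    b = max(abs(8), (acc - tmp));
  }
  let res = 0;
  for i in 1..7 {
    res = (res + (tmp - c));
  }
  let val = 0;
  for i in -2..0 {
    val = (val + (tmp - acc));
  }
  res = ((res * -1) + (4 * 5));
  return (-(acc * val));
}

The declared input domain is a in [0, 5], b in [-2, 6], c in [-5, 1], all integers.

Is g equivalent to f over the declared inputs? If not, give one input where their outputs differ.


Changes here: local variable names differ, statement counts differ, constant usage differs, arithmetic usage differs, min/max/abs usage differs; the full 378-point sweep finds no disagreement.
verdict: equivalent


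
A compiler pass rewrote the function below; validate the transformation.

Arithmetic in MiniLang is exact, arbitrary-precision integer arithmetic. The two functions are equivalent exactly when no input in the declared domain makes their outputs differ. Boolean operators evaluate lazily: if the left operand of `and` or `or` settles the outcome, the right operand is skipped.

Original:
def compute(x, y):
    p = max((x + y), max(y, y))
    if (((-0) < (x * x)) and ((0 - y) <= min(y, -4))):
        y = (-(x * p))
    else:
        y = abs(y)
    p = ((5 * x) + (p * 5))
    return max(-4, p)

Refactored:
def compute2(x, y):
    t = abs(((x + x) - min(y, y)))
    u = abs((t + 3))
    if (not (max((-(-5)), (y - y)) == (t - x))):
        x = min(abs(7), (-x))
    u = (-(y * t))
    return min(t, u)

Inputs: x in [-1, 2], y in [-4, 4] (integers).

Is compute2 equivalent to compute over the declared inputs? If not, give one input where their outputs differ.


At x=-1, y=-4: compute gives -4, compute2 gives 2.
verdict: not equivalent; witness: x=-1, y=-4


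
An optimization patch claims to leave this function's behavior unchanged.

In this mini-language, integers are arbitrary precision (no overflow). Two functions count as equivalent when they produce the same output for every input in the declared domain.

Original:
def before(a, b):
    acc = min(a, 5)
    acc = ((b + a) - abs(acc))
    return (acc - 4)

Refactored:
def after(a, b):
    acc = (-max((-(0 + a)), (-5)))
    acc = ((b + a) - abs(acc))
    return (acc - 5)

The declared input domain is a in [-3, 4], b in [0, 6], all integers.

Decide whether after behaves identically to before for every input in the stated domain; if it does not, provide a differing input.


a=-3, b=0 yields -10 from before but -11 from after.
verdict: not equivalent; witness: a=-3, b=0


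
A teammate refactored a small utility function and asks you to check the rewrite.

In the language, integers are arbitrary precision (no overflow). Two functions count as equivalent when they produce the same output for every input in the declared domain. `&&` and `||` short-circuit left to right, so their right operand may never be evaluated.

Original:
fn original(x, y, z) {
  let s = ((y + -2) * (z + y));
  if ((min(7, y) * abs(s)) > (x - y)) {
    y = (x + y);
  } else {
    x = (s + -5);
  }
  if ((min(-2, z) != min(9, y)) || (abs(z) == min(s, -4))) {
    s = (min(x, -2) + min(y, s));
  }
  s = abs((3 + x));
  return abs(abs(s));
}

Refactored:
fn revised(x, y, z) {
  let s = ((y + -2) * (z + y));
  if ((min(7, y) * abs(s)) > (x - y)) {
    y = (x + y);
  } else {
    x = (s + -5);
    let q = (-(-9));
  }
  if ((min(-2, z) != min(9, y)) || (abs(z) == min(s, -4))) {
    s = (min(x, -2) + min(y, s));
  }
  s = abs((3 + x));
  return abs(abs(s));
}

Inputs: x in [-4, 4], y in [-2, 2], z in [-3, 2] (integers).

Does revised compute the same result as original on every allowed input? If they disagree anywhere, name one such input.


Comparing the listings, the differences include: local variable names differ, and constant usage differs, and statement counts differ.
As a probe, take x=1, y=0, z=-1: original runs s=2, then ((min(7, y) * abs(s)) > (x - y)) is false, then x=-3, then ((min(-2, z) != min(9, y)) || (abs(z) == min(s, -4))) is true, then s=-3, then s=0, then returns 0; revised runs s=2, then ((min(7, y) * abs(s)) > (x - y)) is false, then x=-3, then q=9, then ((min(-2, z) != min(9, y)) || (abs(z) == min(s, -4))) is true, then s=-3, then s=0, then returns 0; both end at 0.
Checked all 270 inputs in the declared domain: the outputs agree on every one.
verdict: equivalent


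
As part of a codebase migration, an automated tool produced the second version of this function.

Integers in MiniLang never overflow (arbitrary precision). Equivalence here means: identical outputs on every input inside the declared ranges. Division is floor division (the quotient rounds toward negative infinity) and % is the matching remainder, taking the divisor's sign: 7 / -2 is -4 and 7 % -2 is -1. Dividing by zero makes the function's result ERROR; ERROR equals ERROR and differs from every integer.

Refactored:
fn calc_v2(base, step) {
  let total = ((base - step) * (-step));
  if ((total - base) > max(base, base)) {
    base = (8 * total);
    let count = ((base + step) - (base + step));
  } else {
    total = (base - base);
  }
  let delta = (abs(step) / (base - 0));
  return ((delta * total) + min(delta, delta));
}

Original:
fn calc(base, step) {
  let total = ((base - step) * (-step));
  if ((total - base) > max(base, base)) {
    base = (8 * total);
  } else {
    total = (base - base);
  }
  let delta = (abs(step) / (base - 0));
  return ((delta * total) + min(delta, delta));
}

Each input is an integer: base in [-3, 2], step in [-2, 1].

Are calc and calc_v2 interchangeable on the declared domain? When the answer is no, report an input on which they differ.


The two versions differ — the changes include local variable names differ, and arithmetic usage differs, and statement counts differ.
One worked example (base=-2, step=1) — calc: total := 3 | ((total - base) > max(base, base)): true | base := 24 | delta := 0 | result 0; calc_v2: total := 3 | ((total - base) > max(base, base)): true | base := 24 | count := 0 | delta := 0 | result 0; agreement on 0.
Across all 24 domain points the two functions coincide.
verdict: equivalent


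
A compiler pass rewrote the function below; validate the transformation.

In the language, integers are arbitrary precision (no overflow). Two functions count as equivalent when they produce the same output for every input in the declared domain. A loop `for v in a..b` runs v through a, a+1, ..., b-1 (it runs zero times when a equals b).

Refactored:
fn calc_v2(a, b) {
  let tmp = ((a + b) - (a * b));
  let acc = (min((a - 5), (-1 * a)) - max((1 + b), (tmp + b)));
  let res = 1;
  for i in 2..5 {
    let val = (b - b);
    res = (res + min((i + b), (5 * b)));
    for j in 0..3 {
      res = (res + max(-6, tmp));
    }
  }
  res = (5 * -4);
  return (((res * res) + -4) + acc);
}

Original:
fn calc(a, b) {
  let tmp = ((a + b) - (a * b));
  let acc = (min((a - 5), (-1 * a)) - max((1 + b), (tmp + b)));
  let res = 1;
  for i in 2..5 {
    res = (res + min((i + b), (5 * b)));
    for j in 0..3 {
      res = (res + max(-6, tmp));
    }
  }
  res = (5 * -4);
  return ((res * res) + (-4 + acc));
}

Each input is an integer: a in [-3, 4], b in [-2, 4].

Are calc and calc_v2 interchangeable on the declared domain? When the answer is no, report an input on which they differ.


Equivalent — the differences include local variable names differ, and statement counts differ, and arithmetic usage differs, yet no declared input distinguishes the two.
Spot check at a=-3, b=-2 — calc: tmp = -11; acc = -7; res = 1; [i=2]; res = -9; [j=0]; res = -15; [j=1]; res = -21; [j=2]; res = -27; [i=3]; res = -37; [j=0]; res = -43; [j=1]; res = -49; [j=2]; res = -55; [i=4]; res = -65; [j=0]; res = -71; [j=1]; res = -77; [j=2]; res = -83; res = -20; return 389. calc_v2: tmp = -11; acc = -7; res = 1; [i=2]; val = 0; res = -9; [j=0]; res = -15; [j=1]; res = -21; [j=2]; res = -27; [i=3]; val = 0; res = -37; [j=0]; res = -43; [j=1]; res = -49; [j=2]; res = -55; [i=4]; val = 0; res = -65; [j=0]; res = -71; [j=1]; res = -77; [j=2]; res = -83; res = -20; return 389. Both give 389.
An exhaustive pass over the 56 declared inputs shows identical outputs.
verdict: equivalent


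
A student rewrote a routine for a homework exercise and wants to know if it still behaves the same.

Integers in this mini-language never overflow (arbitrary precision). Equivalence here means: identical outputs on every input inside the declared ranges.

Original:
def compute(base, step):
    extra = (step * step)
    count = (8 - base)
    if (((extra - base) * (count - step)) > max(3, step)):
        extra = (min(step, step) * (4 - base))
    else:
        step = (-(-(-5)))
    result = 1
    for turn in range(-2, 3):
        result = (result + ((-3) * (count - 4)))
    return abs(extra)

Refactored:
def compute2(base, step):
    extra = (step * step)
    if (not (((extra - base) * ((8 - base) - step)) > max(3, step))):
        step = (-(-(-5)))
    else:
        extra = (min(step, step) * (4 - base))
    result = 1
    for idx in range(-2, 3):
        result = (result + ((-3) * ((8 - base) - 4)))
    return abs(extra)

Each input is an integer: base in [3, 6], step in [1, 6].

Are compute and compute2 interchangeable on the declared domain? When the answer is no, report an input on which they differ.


Equivalent — the differences include local variable names differ; statement counts differ; boolean connective usage differs; constant usage differs; arithmetic usage differs, yet no declared input distinguishes the two.
One worked example (base=5, step=2) — compute: extra = 4; count = 3; (((extra - base) * (count - step)) > max(3, step)) -> false; step = -5; result = 1; [turn=-2]; result = 4; [turn=-1]; result = 7; [turn=0]; result = 10; [turn=1]; result = 13; [turn=2]; result = 16; return 4; compute2: extra = 4; (not (((extra - base) * ((8 - base) - step)) > max(3, step))) -> true; step = -5; result = 1; [idx=-2]; result = 4; [idx=-1]; result = 7; [idx=0]; result = 10; [idx=1]; result = 13; [idx=2]; result = 16; return 4; agreement on 4.
Sweeping the whole domain (24 inputs) finds no disagreement.
verdict: equivalent


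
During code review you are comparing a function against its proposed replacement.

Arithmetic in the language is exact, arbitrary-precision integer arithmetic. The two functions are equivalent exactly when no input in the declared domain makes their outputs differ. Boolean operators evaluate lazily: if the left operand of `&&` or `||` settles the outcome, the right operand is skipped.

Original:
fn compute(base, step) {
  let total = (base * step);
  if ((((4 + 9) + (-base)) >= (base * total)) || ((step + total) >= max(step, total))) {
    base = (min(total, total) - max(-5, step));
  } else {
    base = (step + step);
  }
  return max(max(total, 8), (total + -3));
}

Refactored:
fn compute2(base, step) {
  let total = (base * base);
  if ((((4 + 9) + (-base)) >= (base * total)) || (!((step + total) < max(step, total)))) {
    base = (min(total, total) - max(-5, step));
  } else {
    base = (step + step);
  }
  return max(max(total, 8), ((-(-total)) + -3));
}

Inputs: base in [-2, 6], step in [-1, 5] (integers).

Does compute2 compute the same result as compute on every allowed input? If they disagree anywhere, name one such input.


Consider the input base=2, step=5.
compute: total = 10; ((((4 + 9) + (-base)) >= (base * total)) || ((step + total) >= max(step, total))) -> true; base = 5; return 10
compute2: total = 4; ((((4 + 9) + (-base)) >= (base * total)) || (!((step + total) < max(step, total)))) -> true; base = -1; return 8
10 and 8 differ, so these are not the same function on this domain.
verdict: not equivalent; witness: base=2, step=5
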